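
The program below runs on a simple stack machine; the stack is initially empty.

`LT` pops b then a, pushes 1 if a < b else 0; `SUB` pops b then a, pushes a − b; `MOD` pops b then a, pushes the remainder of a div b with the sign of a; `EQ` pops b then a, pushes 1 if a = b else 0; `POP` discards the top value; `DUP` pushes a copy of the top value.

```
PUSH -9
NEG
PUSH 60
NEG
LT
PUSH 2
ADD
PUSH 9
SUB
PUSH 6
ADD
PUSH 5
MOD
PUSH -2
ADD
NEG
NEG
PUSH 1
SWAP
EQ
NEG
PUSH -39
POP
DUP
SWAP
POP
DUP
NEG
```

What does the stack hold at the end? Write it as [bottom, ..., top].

[0, 0]

PUSH -9  -> [-9]
NEG      -> [9]
PUSH 60  -> [9, 60]
NEG      -> [9, -60]
LT       -> [0]
PUSH 2   -> [0, 2]
ADD      -> [2]
PUSH 9   -> [2, 9]
SUB      -> [-7]
PUSH 6   -> [-7, 6]
ADD      -> [-1]
PUSH 5   -> [-1, 5]
MOD      -> [-1]
PUSH -2  -> [-1, -2]
ADD      -> [-3]
NEG      -> [3]
NEG      -> [-3]
PUSH 1   -> [-3, 1]
SWAP     -> [1, -3]
EQ       -> [0]
NEG      -> [0]
PUSH -39 -> [0, -39]
POP      -> [0]
DUP      -> [0, 0]
SWAP     -> [0, 0]
POP      -> [0]
DUP      -> [0, 0]
NEG      -> [0, 0]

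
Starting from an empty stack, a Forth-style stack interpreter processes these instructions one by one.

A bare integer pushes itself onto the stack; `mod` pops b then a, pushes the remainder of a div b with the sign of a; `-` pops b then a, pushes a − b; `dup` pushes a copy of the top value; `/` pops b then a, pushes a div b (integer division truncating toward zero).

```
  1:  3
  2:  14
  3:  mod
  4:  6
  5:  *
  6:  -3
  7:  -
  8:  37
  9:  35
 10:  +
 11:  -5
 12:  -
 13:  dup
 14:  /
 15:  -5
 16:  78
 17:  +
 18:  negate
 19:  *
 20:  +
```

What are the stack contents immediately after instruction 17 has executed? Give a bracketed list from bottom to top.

3   -> [3]
14  -> [3, 14]
mod -> [3]
6   -> [3, 6]
*   -> [18]
-3  -> [18, -3]
-   -> [21]
37  -> [21, 37]
35  -> [21, 37, 35]
+   -> [21, 72]
-5  -> [21, 72, -5]
-   -> [21, 77]
dup -> [21, 77, 77]
/   -> [21, 1]
-5  -> [21, 1, -5]
78  -> [21, 1, -5, 78]
+   -> [21, 1, 73]

[21, 1, 73]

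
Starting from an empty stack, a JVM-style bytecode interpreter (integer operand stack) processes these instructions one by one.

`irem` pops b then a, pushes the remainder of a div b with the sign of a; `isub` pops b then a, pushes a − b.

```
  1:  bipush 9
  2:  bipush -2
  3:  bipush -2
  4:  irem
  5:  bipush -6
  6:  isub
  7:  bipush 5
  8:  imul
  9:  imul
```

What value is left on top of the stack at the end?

bipush 9  : [9]
bipush -2 : [9, -2]
bipush -2 : [9, -2, -2]
irem      : [9, 0]
bipush -6 : [9, 0, -6]
isub      : [9, 6]
bipush 5  : [9, 6, 5]
imul      : [9, 30]
imul      : [270]

270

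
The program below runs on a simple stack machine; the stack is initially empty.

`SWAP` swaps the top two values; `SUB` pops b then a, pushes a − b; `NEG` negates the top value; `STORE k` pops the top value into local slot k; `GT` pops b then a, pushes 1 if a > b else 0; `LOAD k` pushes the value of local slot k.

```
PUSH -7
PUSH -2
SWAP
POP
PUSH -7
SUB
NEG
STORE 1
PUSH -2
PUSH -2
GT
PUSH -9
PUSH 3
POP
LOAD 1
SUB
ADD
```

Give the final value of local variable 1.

-5

PUSH -7 : -7
PUSH -2 : -7 -2
SWAP    : -2 -7
POP     : -2
PUSH -7 : -2 -7
SUB     : 5
NEG     : -5
STORE 1 : (empty)
PUSH -2 : -2
PUSH -2 : -2 -2
GT      : 0
PUSH -9 : 0 -9
PUSH 3  : 0 -9 3
POP     : 0 -9
LOAD 1  : 0 -9 -5
SUB     : 0 -4
ADD     : -4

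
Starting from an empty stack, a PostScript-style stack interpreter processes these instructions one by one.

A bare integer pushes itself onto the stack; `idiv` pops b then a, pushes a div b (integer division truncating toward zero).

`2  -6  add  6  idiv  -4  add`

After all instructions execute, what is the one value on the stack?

-4

2    -> [2]
-6   -> [2, -6]
add  -> [-4]
6    -> [-4, 6]
idiv -> [0]
-4   -> [0, -4]
add  -> [-4]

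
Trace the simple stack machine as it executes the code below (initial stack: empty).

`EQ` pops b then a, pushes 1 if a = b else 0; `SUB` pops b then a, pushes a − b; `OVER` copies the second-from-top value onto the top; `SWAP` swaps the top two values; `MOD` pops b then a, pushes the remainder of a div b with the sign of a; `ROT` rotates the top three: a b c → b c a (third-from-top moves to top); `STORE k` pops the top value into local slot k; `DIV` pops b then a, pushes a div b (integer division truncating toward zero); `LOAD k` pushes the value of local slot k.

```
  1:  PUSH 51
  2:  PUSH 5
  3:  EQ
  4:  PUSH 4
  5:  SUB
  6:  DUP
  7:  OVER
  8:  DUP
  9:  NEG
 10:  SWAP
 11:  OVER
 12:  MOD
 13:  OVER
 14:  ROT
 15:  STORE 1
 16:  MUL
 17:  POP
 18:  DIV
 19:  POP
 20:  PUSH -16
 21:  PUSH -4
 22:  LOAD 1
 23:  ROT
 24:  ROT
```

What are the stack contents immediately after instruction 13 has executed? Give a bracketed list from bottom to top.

[-4, -4, 4, 0, 4]

PUSH 51 → [51]
PUSH 5  → [51, 5]
EQ      → [0]
PUSH 4  → [0, 4]
SUB     → [-4]
DUP     → [-4, -4]
OVER    → [-4, -4, -4]
DUP     → [-4, -4, -4, -4]
NEG     → [-4, -4, -4, 4]
SWAP    → [-4, -4, 4, -4]
OVER    → [-4, -4, 4, -4, 4]
MOD     → [-4, -4, 4, 0]
OVER    → [-4, -4, 4, 0, 4]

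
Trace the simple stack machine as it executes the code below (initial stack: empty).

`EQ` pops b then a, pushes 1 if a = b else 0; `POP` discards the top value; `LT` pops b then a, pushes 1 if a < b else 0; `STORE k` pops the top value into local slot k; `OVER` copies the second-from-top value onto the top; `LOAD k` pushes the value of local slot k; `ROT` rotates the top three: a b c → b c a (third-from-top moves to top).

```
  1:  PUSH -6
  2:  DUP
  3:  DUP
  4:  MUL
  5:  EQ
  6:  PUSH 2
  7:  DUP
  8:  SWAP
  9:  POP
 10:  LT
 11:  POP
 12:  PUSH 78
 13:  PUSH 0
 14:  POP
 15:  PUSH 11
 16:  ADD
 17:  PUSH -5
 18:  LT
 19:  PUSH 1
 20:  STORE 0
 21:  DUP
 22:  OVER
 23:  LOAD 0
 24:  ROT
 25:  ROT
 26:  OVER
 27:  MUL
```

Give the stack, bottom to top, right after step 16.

PUSH -6 : -6
DUP     : -6 -6
DUP     : -6 -6 -6
MUL     : -6 36
EQ      : 0
PUSH 2  : 0 2
DUP     : 0 2 2
SWAP    : 0 2 2
POP     : 0 2
LT      : 1
POP     : (empty)
PUSH 78 : 78
PUSH 0  : 78 0
POP     : 78
PUSH 11 : 78 11
ADD     : 89

[89]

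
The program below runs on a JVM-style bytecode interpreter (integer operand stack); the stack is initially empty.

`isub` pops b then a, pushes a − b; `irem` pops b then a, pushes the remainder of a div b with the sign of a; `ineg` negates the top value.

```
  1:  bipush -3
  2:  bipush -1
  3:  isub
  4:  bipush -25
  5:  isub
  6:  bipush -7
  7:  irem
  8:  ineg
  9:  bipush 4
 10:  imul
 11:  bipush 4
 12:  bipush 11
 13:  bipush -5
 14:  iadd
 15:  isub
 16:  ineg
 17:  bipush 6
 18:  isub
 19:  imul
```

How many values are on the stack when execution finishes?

1

bipush -3  → -3
bipush -1  → -3 -1
isub       → -2
bipush -25 → -2 -25
isub       → 23
bipush -7  → 23 -7
irem       → 2
ineg       → -2
bipush 4   → -2 4
imul       → -8
bipush 4   → -8 4
bipush 11  → -8 4 11
bipush -5  → -8 4 11 -5
iadd       → -8 4 6
isub       → -8 -2
ineg       → -8 2
bipush 6   → -8 2 6
isub       → -8 -4
imul       → 32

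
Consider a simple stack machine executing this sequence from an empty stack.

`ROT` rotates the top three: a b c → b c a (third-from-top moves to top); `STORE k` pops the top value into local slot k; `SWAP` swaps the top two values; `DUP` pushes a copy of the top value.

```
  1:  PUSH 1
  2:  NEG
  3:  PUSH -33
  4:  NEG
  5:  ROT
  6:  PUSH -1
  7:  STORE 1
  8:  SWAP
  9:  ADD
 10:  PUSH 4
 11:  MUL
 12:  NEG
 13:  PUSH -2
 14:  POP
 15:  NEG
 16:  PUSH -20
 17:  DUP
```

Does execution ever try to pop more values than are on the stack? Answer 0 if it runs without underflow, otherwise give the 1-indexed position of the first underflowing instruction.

PUSH 1   : 1
NEG      : -1
PUSH -33 : -1 -33
NEG      : -1 33
ROT  — needs 3 operands, stack has 2 → underflow

5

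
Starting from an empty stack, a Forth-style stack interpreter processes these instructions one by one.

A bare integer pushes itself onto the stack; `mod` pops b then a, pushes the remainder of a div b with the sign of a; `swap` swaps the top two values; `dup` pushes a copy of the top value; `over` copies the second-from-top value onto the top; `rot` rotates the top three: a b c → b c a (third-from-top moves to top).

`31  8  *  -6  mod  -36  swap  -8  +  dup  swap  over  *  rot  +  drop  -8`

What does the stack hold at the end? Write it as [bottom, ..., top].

[-6, -8]

31   : 31
8    : 31 8
*    : 248
-6   : 248 -6
mod  : 2
-36  : 2 -36
swap : -36 2
-8   : -36 2 -8
+    : -36 -6
dup  : -36 -6 -6
swap : -36 -6 -6
over : -36 -6 -6 -6
*    : -36 -6 36
rot  : -6 36 -36
+    : -6 0
drop : -6
-8   : -6 -8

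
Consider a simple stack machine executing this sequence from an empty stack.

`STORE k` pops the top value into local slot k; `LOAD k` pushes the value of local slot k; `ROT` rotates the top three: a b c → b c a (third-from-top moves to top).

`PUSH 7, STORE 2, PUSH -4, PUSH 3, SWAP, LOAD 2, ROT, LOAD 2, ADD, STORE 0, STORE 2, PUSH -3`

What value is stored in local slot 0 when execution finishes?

PUSH 7  → 7
STORE 2 → (empty)
PUSH -4 → -4
PUSH 3  → -4 3
SWAP    → 3 -4
LOAD 2  → 3 -4 7
ROT     → -4 7 3
LOAD 2  → -4 7 3 7
ADD     → -4 7 10
STORE 0 → -4 7
STORE 2 → -4
PUSH -3 → -4 -3

10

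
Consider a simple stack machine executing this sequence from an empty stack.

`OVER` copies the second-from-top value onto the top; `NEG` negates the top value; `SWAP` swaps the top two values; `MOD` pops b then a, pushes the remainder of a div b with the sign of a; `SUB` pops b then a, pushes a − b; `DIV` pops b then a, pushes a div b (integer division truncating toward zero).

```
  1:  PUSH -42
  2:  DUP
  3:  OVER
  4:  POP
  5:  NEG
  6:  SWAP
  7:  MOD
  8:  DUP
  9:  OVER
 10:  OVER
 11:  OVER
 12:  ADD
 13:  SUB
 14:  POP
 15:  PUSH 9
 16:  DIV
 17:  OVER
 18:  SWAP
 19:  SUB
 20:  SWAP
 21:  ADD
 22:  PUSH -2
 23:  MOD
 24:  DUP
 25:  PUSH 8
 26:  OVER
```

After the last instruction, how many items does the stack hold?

PUSH -42 → -42
DUP      → -42 -42
OVER     → -42 -42 -42
POP      → -42 -42
NEG      → -42 42
SWAP     → 42 -42
MOD      → 0
DUP      → 0 0
OVER     → 0 0 0
OVER     → 0 0 0 0
OVER     → 0 0 0 0 0
ADD      → 0 0 0 0
SUB      → 0 0 0
POP      → 0 0
PUSH 9   → 0 0 9
DIV      → 0 0
OVER     → 0 0 0
SWAP     → 0 0 0
SUB      → 0 0
SWAP     → 0 0
ADD      → 0
PUSH -2  → 0 -2
MOD      → 0
DUP      → 0 0
PUSH 8   → 0 0 8
OVER     → 0 0 8 0

4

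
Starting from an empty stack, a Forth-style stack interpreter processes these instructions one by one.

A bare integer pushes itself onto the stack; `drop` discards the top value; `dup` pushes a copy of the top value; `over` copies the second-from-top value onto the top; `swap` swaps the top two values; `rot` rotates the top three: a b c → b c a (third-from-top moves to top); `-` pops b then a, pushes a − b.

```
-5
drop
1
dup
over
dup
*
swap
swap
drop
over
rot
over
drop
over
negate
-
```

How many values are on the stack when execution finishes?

-5     -> [-5]
drop   -> []
1      -> [1]
dup    -> [1, 1]
over   -> [1, 1, 1]
dup    -> [1, 1, 1, 1]
*      -> [1, 1, 1]
swap   -> [1, 1, 1]
swap   -> [1, 1, 1]
drop   -> [1, 1]
over   -> [1, 1, 1]
rot    -> [1, 1, 1]
over   -> [1, 1, 1, 1]
drop   -> [1, 1, 1]
over   -> [1, 1, 1, 1]
negate -> [1, 1, 1, -1]
-      -> [1, 1, 2]

3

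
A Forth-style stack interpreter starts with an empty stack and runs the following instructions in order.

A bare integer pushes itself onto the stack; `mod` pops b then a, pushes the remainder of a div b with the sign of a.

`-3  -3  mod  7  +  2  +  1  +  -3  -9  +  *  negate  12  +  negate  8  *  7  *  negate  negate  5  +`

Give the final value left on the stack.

-7387

-3     → [-3]
-3     → [-3, -3]
mod    → [0]
7      → [0, 7]
+      → [7]
2      → [7, 2]
+      → [9]
1      → [9, 1]
+      → [10]
-3     → [10, -3]
-9     → [10, -3, -9]
+      → [10, -12]
*      → [-120]
negate → [120]
12     → [120, 12]
+      → [132]
negate → [-132]
8      → [-132, 8]
*      → [-1056]
7      → [-1056, 7]
*      → [-7392]
negate → [7392]
negate → [-7392]
5      → [-7392, 5]
+      → [-7387]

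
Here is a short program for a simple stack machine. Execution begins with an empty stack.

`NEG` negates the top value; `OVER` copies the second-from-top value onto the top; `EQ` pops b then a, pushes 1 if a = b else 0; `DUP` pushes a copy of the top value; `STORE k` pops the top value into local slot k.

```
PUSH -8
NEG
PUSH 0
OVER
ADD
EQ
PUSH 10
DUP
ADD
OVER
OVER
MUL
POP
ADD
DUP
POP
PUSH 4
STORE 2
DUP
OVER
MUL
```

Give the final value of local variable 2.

4

PUSH -8 : -8
NEG     : 8
PUSH 0  : 8 0
OVER    : 8 0 8
ADD     : 8 8
EQ      : 1
PUSH 10 : 1 10
DUP     : 1 10 10
ADD     : 1 20
OVER    : 1 20 1
OVER    : 1 20 1 20
MUL     : 1 20 20
POP     : 1 20
ADD     : 21
DUP     : 21 21
POP     : 21
PUSH 4  : 21 4
STORE 2 : 21
DUP     : 21 21
OVER    : 21 21 21
MUL     : 21 441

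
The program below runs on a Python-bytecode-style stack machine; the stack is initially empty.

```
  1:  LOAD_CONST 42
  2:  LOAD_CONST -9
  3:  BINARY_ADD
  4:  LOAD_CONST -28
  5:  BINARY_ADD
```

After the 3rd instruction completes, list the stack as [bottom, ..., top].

[33]

LOAD_CONST 42 : 42
LOAD_CONST -9 : 42 -9
BINARY_ADD    : 33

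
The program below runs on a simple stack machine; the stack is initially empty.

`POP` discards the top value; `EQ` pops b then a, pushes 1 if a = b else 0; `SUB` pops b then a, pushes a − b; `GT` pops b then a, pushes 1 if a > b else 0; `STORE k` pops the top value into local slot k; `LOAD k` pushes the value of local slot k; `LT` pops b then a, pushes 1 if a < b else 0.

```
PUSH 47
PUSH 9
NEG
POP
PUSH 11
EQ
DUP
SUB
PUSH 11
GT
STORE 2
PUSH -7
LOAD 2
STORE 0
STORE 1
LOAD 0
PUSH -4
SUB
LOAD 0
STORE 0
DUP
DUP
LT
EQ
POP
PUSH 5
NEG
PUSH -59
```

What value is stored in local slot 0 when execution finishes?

PUSH 47  → [47]
PUSH 9   → [47, 9]
NEG      → [47, -9]
POP      → [47]
PUSH 11  → [47, 11]
EQ       → [0]
DUP      → [0, 0]
SUB      → [0]
PUSH 11  → [0, 11]
GT       → [0]
STORE 2  → []
PUSH -7  → [-7]
LOAD 2   → [-7, 0]
STORE 0  → [-7]
STORE 1  → []
LOAD 0   → [0]
PUSH -4  → [0, -4]
SUB      → [4]
LOAD 0   → [4, 0]
STORE 0  → [4]
DUP      → [4, 4]
DUP      → [4, 4, 4]
LT       → [4, 0]
EQ       → [0]
POP      → []
PUSH 5   → [5]
NEG      → [-5]
PUSH -59 → [-5, -59]

0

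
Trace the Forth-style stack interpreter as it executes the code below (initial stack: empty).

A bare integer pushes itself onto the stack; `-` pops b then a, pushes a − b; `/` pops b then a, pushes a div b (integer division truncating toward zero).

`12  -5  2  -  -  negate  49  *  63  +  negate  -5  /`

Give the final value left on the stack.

-173

12     : 12
-5     : 12 -5
2      : 12 -5 2
-      : 12 -7
-      : 19
negate : -19
49     : -19 49
*      : -931
63     : -931 63
+      : -868
negate : 868
-5     : 868 -5
/      : -173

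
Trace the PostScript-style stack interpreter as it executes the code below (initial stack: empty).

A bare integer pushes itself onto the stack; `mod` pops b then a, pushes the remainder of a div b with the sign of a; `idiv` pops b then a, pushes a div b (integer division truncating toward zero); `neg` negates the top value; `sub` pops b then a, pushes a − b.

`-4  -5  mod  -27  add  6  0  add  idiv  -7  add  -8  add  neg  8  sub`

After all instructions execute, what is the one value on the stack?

12

-4    -4
-5    -4 -5
mod   -4
-27   -4 -27
add   -31
6     -31 6
0     -31 6 0
add   -31 6
idiv  -5
-7    -5 -7
add   -12
-8    -12 -8
add   -20
neg   20
8     20 8
sub   12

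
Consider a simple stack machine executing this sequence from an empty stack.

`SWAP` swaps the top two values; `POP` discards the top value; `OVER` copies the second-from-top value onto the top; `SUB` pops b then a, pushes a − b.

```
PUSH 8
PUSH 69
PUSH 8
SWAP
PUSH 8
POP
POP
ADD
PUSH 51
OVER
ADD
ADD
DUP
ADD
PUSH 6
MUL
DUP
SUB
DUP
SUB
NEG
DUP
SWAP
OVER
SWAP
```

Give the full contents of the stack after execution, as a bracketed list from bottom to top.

PUSH 8  → [8]
PUSH 69 → [8, 69]
PUSH 8  → [8, 69, 8]
SWAP    → [8, 8, 69]
PUSH 8  → [8, 8, 69, 8]
POP     → [8, 8, 69]
POP     → [8, 8]
ADD     → [16]
PUSH 51 → [16, 51]
OVER    → [16, 51, 16]
ADD     → [16, 67]
ADD     → [83]
DUP     → [83, 83]
ADD     → [166]
PUSH 6  → [166, 6]
MUL     → [996]
DUP     → [996, 996]
SUB     → [0]
DUP     → [0, 0]
SUB     → [0]
NEG     → [0]
DUP     → [0, 0]
SWAP    → [0, 0]
OVER    → [0, 0, 0]
SWAP    → [0, 0, 0]

[0, 0, 0]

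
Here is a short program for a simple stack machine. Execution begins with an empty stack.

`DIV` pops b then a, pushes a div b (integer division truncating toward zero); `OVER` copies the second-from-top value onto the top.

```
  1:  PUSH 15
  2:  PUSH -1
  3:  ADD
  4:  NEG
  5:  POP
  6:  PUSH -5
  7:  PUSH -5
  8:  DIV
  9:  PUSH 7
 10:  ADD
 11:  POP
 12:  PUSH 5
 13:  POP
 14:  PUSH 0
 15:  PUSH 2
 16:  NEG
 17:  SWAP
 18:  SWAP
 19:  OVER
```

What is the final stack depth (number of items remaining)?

3

PUSH 15 → [15]
PUSH -1 → [15, -1]
ADD     → [14]
NEG     → [-14]
POP     → []
PUSH -5 → [-5]
PUSH -5 → [-5, -5]
DIV     → [1]
PUSH 7  → [1, 7]
ADD     → [8]
POP     → []
PUSH 5  → [5]
POP     → []
PUSH 0  → [0]
PUSH 2  → [0, 2]
NEG     → [0, -2]
SWAP    → [-2, 0]
SWAP    → [0, -2]
OVER    → [0, -2, 0]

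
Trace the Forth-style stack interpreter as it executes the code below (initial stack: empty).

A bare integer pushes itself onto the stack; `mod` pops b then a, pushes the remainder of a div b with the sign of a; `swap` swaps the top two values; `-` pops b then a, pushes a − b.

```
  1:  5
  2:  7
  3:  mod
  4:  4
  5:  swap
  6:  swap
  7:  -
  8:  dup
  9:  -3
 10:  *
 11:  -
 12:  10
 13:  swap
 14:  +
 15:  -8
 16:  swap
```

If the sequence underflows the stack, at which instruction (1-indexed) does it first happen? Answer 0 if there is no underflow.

0

5    : 5
7    : 5 7
mod  : 5
4    : 5 4
swap : 4 5
swap : 5 4
-    : 1
dup  : 1 1
-3   : 1 1 -3
*    : 1 -3
-    : 4
10   : 4 10
swap : 10 4
+    : 14
-8   : 14 -8
swap : -8 14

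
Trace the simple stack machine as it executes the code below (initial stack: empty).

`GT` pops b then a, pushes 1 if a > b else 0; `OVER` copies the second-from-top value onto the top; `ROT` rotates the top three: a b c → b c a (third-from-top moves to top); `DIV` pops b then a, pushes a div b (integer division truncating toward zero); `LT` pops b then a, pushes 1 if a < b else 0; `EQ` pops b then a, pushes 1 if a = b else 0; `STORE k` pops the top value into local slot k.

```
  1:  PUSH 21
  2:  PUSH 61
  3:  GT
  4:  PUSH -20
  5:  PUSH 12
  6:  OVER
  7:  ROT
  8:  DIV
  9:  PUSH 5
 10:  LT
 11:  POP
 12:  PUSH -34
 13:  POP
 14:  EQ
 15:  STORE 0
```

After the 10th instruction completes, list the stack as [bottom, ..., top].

[0, 12, 1]

PUSH 21  : [21]
PUSH 61  : [21, 61]
GT       : [0]
PUSH -20 : [0, -20]
PUSH 12  : [0, -20, 12]
OVER     : [0, -20, 12, -20]
ROT      : [0, 12, -20, -20]
DIV      : [0, 12, 1]
PUSH 5   : [0, 12, 1, 5]
LT       : [0, 12, 1]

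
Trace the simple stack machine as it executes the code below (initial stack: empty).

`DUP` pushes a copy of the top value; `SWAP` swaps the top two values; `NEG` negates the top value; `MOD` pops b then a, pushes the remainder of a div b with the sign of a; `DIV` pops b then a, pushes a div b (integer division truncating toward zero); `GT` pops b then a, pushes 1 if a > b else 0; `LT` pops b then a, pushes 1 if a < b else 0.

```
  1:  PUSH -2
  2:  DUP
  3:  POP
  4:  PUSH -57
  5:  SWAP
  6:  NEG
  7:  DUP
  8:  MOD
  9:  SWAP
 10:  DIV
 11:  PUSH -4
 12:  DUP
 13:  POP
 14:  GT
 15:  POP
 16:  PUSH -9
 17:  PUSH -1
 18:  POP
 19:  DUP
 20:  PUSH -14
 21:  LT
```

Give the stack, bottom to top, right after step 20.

[-9, -9, -14]

PUSH -2   [-2]
DUP       [-2, -2]
POP       [-2]
PUSH -57  [-2, -57]
SWAP      [-57, -2]
NEG       [-57, 2]
DUP       [-57, 2, 2]
MOD       [-57, 0]
SWAP      [0, -57]
DIV       [0]
PUSH -4   [0, -4]
DUP       [0, -4, -4]
POP       [0, -4]
GT        [1]
POP       []
PUSH -9   [-9]
PUSH -1   [-9, -1]
POP       [-9]
DUP       [-9, -9]
PUSH -14  [-9, -9, -14]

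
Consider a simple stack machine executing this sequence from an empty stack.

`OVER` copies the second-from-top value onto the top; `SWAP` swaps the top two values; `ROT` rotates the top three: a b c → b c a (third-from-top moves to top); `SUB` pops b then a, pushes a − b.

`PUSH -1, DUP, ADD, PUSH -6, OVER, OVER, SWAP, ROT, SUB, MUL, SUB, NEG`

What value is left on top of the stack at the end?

-22

PUSH -1  -1
DUP      -1 -1
ADD      -2
PUSH -6  -2 -6
OVER     -2 -6 -2
OVER     -2 -6 -2 -6
SWAP     -2 -6 -6 -2
ROT      -2 -6 -2 -6
SUB      -2 -6 4
MUL      -2 -24
SUB      22
NEG      -22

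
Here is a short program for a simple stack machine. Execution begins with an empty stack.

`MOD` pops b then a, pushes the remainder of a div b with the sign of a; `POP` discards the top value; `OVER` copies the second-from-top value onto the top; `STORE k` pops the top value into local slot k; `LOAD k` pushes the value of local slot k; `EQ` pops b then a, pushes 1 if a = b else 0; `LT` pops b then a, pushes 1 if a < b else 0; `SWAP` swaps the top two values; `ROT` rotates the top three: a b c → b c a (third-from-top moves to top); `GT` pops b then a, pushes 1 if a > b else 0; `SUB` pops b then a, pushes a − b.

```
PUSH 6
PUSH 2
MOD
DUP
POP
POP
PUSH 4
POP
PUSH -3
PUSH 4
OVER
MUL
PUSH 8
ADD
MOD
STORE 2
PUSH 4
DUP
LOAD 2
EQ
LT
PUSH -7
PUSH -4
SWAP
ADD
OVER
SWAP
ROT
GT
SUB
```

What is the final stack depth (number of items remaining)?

PUSH 6  -> [6]
PUSH 2  -> [6, 2]
MOD     -> [0]
DUP     -> [0, 0]
POP     -> [0]
POP     -> []
PUSH 4  -> [4]
POP     -> []
PUSH -3 -> [-3]
PUSH 4  -> [-3, 4]
OVER    -> [-3, 4, -3]
MUL     -> [-3, -12]
PUSH 8  -> [-3, -12, 8]
ADD     -> [-3, -4]
MOD     -> [-3]
STORE 2 -> []
PUSH 4  -> [4]
DUP     -> [4, 4]
LOAD 2  -> [4, 4, -3]
EQ      -> [4, 0]
LT      -> [0]
PUSH -7 -> [0, -7]
PUSH -4 -> [0, -7, -4]
SWAP    -> [0, -4, -7]
ADD     -> [0, -11]
OVER    -> [0, -11, 0]
SWAP    -> [0, 0, -11]
ROT     -> [0, -11, 0]
GT      -> [0, 0]
SUB     -> [0]

1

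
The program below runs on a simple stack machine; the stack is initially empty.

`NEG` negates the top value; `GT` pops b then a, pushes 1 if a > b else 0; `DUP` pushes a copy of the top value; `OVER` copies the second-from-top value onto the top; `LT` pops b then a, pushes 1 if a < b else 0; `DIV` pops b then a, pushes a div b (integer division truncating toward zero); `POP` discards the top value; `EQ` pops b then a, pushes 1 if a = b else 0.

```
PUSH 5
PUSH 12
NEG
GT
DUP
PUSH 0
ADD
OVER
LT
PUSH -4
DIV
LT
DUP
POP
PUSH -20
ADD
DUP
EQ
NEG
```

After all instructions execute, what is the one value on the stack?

PUSH 5    5
PUSH 12   5 12
NEG       5 -12
GT        1
DUP       1 1
PUSH 0    1 1 0
ADD       1 1
OVER      1 1 1
LT        1 0
PUSH -4   1 0 -4
DIV       1 0
LT        0
DUP       0 0
POP       0
PUSH -20  0 -20
ADD       -20
DUP       -20 -20
EQ        1
NEG       -1

-1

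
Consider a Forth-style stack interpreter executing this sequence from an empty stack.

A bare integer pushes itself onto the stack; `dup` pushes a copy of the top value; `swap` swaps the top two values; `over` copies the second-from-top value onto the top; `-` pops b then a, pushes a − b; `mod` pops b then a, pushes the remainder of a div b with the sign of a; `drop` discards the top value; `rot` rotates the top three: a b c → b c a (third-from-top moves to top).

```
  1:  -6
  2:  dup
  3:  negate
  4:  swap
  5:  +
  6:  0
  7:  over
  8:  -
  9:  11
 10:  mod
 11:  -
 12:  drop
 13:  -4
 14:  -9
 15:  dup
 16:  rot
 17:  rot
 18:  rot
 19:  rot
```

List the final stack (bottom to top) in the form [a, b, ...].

-6     : -6
dup    : -6 -6
negate : -6 6
swap   : 6 -6
+      : 0
0      : 0 0
over   : 0 0 0
-      : 0 0
11     : 0 0 11
mod    : 0 0
-      : 0
drop   : (empty)
-4     : -4
-9     : -4 -9
dup    : -4 -9 -9
rot    : -9 -9 -4
rot    : -9 -4 -9
rot    : -4 -9 -9
rot    : -9 -9 -4

[-9, -9, -4]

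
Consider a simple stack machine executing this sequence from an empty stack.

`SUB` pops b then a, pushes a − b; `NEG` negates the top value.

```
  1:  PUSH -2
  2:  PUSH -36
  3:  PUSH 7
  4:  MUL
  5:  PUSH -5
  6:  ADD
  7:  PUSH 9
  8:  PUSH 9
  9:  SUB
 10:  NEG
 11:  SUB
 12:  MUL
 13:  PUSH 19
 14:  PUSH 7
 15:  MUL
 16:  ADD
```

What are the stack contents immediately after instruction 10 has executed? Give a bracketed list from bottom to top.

[-2, -257, 0]

PUSH -2  : [-2]
PUSH -36 : [-2, -36]
PUSH 7   : [-2, -36, 7]
MUL      : [-2, -252]
PUSH -5  : [-2, -252, -5]
ADD      : [-2, -257]
PUSH 9   : [-2, -257, 9]
PUSH 9   : [-2, -257, 9, 9]
SUB      : [-2, -257, 0]
NEG      : [-2, -257, 0]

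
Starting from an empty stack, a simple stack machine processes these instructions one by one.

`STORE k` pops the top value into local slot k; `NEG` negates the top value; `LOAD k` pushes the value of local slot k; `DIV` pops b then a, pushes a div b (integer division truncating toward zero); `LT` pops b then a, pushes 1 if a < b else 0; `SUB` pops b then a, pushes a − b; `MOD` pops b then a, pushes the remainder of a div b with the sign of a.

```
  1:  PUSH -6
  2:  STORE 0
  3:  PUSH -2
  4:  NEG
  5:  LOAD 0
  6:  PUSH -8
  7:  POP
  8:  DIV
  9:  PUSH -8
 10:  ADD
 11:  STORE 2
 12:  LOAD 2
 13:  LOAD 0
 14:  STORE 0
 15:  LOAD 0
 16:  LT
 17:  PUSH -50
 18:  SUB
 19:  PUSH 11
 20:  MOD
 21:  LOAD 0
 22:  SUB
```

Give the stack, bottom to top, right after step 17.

[1, -50]

PUSH -6   -6
STORE 0   (empty)
PUSH -2   -2
NEG       2
LOAD 0    2 -6
PUSH -8   2 -6 -8
POP       2 -6
DIV       0
PUSH -8   0 -8
ADD       -8
STORE 2   (empty)
LOAD 2    -8
LOAD 0    -8 -6
STORE 0   -8
LOAD 0    -8 -6
LT        1
PUSH -50  1 -50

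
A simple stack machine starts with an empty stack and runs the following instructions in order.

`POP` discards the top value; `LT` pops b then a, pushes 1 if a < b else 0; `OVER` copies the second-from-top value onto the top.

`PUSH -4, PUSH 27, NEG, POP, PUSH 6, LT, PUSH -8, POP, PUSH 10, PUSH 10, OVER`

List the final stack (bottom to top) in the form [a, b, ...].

[1, 10, 10, 10]

PUSH -4 -> -4
PUSH 27 -> -4 27
NEG     -> -4 -27
POP     -> -4
PUSH 6  -> -4 6
LT      -> 1
PUSH -8 -> 1 -8
POP     -> 1
PUSH 10 -> 1 10
PUSH 10 -> 1 10 10
OVER    -> 1 10 10 10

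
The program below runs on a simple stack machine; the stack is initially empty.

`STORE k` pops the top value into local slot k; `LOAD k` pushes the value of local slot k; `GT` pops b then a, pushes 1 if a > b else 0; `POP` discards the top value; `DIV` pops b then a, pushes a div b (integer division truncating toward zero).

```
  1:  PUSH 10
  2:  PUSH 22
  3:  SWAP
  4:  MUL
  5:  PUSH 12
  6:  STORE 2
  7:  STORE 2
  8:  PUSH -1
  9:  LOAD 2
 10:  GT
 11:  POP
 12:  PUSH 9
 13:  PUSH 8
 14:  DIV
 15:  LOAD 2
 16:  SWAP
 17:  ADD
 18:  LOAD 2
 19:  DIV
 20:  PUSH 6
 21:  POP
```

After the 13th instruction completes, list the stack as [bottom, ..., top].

PUSH 10 : 10
PUSH 22 : 10 22
SWAP    : 22 10
MUL     : 220
PUSH 12 : 220 12
STORE 2 : 220
STORE 2 : (empty)
PUSH -1 : -1
LOAD 2  : -1 220
GT      : 0
POP     : (empty)
PUSH 9  : 9
PUSH 8  : 9 8

[9, 8]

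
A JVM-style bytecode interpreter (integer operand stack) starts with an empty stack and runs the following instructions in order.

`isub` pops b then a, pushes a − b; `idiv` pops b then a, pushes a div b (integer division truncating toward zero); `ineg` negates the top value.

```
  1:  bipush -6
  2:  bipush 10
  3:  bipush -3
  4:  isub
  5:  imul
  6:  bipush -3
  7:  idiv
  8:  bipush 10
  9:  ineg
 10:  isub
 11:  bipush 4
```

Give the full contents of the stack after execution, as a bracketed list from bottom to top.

bipush -6 -> [-6]
bipush 10 -> [-6, 10]
bipush -3 -> [-6, 10, -3]
isub      -> [-6, 13]
imul      -> [-78]
bipush -3 -> [-78, -3]
idiv      -> [26]
bipush 10 -> [26, 10]
ineg      -> [26, -10]
isub      -> [36]
bipush 4  -> [36, 4]

[36, 4]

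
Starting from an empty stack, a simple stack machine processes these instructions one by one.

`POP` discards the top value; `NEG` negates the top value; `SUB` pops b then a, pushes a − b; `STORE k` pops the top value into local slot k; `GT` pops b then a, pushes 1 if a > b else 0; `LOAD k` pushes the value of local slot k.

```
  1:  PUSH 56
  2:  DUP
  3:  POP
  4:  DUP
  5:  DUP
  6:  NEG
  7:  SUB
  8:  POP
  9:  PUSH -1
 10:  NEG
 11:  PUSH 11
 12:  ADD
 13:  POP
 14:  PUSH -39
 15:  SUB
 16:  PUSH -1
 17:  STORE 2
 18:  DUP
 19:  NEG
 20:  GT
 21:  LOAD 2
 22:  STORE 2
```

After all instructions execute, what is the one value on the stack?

1

PUSH 56   56
DUP       56 56
POP       56
DUP       56 56
DUP       56 56 56
NEG       56 56 -56
SUB       56 112
POP       56
PUSH -1   56 -1
NEG       56 1
PUSH 11   56 1 11
ADD       56 12
POP       56
PUSH -39  56 -39
SUB       95
PUSH -1   95 -1
STORE 2   95
DUP       95 95
NEG       95 -95
GT        1
LOAD 2    1 -1
STORE 2   1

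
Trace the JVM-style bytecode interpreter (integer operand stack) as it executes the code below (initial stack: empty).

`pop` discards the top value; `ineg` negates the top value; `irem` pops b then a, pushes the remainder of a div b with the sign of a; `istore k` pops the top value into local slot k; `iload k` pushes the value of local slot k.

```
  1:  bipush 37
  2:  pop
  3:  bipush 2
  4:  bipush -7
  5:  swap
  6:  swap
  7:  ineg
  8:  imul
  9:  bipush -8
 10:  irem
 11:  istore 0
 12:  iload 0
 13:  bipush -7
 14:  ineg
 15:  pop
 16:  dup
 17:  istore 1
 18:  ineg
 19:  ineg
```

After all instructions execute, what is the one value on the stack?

bipush 37 → [37]
pop       → []
bipush 2  → [2]
bipush -7 → [2, -7]
swap      → [-7, 2]
swap      → [2, -7]
ineg      → [2, 7]
imul      → [14]
bipush -8 → [14, -8]
irem      → [6]
istore 0  → []
iload 0   → [6]
bipush -7 → [6, -7]
ineg      → [6, 7]
pop       → [6]
dup       → [6, 6]
istore 1  → [6]
ineg      → [-6]
ineg      → [6]

6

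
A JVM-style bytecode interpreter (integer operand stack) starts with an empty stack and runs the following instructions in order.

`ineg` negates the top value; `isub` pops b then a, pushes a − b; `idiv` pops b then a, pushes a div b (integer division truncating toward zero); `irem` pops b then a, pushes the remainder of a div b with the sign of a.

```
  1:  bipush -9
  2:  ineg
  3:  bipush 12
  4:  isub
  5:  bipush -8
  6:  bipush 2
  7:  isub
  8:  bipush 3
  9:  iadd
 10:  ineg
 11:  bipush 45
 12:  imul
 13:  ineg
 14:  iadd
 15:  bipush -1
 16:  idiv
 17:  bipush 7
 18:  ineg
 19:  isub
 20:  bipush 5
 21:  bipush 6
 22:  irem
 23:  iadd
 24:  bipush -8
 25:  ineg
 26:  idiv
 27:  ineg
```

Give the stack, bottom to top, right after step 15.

[-318, -1]

bipush -9 → [-9]
ineg      → [9]
bipush 12 → [9, 12]
isub      → [-3]
bipush -8 → [-3, -8]
bipush 2  → [-3, -8, 2]
isub      → [-3, -10]
bipush 3  → [-3, -10, 3]
iadd      → [-3, -7]
ineg      → [-3, 7]
bipush 45 → [-3, 7, 45]
imul      → [-3, 315]
ineg      → [-3, -315]
iadd      → [-318]
bipush -1 → [-318, -1]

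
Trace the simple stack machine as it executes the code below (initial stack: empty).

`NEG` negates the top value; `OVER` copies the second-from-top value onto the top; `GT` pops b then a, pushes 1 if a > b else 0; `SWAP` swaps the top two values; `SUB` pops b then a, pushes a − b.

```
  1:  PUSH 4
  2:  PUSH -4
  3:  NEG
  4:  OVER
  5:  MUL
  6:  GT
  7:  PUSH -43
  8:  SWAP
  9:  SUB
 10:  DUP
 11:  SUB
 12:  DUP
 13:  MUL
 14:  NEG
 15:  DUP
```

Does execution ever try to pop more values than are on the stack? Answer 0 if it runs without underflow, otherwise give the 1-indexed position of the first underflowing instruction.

0

PUSH 4   : 4
PUSH -4  : 4 -4
NEG      : 4 4
OVER     : 4 4 4
MUL      : 4 16
GT       : 0
PUSH -43 : 0 -43
SWAP     : -43 0
SUB      : -43
DUP      : -43 -43
SUB      : 0
DUP      : 0 0
MUL      : 0
NEG      : 0
DUP      : 0 0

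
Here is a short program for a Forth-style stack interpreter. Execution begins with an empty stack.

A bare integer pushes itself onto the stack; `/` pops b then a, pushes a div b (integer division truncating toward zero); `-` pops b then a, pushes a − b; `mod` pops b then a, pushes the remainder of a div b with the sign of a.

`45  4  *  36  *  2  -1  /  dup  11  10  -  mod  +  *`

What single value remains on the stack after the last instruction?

-12960

45   45
4    45 4
*    180
36   180 36
*    6480
2    6480 2
-1   6480 2 -1
/    6480 -2
dup  6480 -2 -2
11   6480 -2 -2 11
10   6480 -2 -2 11 10
-    6480 -2 -2 1
mod  6480 -2 0
+    6480 -2
*    -12960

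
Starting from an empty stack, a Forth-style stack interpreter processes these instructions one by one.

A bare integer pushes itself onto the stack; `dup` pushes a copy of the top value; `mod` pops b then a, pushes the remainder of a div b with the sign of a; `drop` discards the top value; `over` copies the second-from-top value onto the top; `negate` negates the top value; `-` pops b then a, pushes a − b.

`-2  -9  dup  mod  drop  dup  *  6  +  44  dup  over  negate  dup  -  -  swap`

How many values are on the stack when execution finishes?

-2     → [-2]
-9     → [-2, -9]
dup    → [-2, -9, -9]
mod    → [-2, 0]
drop   → [-2]
dup    → [-2, -2]
*      → [4]
6      → [4, 6]
+      → [10]
44     → [10, 44]
dup    → [10, 44, 44]
over   → [10, 44, 44, 44]
negate → [10, 44, 44, -44]
dup    → [10, 44, 44, -44, -44]
-      → [10, 44, 44, 0]
-      → [10, 44, 44]
swap   → [10, 44, 44]

3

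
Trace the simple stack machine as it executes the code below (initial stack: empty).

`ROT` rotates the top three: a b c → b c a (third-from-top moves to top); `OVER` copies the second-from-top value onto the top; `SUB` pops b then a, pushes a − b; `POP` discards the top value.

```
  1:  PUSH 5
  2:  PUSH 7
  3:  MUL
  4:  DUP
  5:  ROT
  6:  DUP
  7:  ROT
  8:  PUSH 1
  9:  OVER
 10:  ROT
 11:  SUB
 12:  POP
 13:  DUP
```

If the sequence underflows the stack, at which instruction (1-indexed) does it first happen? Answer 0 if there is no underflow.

5

PUSH 5 -> [5]
PUSH 7 -> [5, 7]
MUL    -> [35]
DUP    -> [35, 35]
ROT  — needs 3 operands, stack has 2 → underflow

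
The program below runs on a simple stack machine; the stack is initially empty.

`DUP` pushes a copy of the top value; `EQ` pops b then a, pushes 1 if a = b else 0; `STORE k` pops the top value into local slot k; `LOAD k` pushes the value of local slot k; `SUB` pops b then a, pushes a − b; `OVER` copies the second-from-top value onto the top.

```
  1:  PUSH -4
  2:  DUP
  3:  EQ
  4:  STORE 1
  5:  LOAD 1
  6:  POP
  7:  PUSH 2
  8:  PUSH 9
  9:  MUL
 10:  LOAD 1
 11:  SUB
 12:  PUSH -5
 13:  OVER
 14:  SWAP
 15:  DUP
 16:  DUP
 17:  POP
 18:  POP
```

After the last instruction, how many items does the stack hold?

3

PUSH -4  [-4]
DUP      [-4, -4]
EQ       [1]
STORE 1  []
LOAD 1   [1]
POP      []
PUSH 2   [2]
PUSH 9   [2, 9]
MUL      [18]
LOAD 1   [18, 1]
SUB      [17]
PUSH -5  [17, -5]
OVER     [17, -5, 17]
SWAP     [17, 17, -5]
DUP      [17, 17, -5, -5]
DUP      [17, 17, -5, -5, -5]
POP      [17, 17, -5, -5]
POP      [17, 17, -5]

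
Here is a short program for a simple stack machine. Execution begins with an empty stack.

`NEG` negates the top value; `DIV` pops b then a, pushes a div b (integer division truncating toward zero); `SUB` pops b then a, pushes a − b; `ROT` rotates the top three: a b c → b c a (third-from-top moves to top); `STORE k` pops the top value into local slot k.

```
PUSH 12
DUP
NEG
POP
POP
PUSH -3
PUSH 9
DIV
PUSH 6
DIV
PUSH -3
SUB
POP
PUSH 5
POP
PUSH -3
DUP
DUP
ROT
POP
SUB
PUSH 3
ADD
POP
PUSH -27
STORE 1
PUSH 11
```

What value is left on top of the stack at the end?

PUSH 12   12
DUP       12 12
NEG       12 -12
POP       12
POP       (empty)
PUSH -3   -3
PUSH 9    -3 9
DIV       0
PUSH 6    0 6
DIV       0
PUSH -3   0 -3
SUB       3
POP       (empty)
PUSH 5    5
POP       (empty)
PUSH -3   -3
DUP       -3 -3
DUP       -3 -3 -3
ROT       -3 -3 -3
POP       -3 -3
SUB       0
PUSH 3    0 3
ADD       3
POP       (empty)
PUSH -27  -27
STORE 1   (empty)
PUSH 11   11

11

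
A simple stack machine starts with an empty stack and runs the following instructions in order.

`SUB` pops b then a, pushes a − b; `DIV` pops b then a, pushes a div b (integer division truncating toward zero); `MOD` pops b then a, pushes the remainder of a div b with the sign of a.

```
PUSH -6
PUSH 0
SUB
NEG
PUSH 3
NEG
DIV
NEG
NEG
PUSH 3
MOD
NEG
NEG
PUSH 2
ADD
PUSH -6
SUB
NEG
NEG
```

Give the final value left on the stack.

PUSH -6 -> [-6]
PUSH 0  -> [-6, 0]
SUB     -> [-6]
NEG     -> [6]
PUSH 3  -> [6, 3]
NEG     -> [6, -3]
DIV     -> [-2]
NEG     -> [2]
NEG     -> [-2]
PUSH 3  -> [-2, 3]
MOD     -> [-2]
NEG     -> [2]
NEG     -> [-2]
PUSH 2  -> [-2, 2]
ADD     -> [0]
PUSH -6 -> [0, -6]
SUB     -> [6]
NEG     -> [-6]
NEG     -> [6]

6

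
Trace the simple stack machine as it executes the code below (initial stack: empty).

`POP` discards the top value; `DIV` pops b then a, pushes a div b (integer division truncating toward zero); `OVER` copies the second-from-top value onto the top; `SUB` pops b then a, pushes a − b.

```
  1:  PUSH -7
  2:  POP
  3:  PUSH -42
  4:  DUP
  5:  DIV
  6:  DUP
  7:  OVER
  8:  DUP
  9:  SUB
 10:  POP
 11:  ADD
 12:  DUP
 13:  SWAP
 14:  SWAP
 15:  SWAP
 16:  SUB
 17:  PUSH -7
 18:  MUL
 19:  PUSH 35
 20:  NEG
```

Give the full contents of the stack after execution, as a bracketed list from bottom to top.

PUSH -7  -> [-7]
POP      -> []
PUSH -42 -> [-42]
DUP      -> [-42, -42]
DIV      -> [1]
DUP      -> [1, 1]
OVER     -> [1, 1, 1]
DUP      -> [1, 1, 1, 1]
SUB      -> [1, 1, 0]
POP      -> [1, 1]
ADD      -> [2]
DUP      -> [2, 2]
SWAP     -> [2, 2]
SWAP     -> [2, 2]
SWAP     -> [2, 2]
SUB      -> [0]
PUSH -7  -> [0, -7]
MUL      -> [0]
PUSH 35  -> [0, 35]
NEG      -> [0, -35]

[0, -35]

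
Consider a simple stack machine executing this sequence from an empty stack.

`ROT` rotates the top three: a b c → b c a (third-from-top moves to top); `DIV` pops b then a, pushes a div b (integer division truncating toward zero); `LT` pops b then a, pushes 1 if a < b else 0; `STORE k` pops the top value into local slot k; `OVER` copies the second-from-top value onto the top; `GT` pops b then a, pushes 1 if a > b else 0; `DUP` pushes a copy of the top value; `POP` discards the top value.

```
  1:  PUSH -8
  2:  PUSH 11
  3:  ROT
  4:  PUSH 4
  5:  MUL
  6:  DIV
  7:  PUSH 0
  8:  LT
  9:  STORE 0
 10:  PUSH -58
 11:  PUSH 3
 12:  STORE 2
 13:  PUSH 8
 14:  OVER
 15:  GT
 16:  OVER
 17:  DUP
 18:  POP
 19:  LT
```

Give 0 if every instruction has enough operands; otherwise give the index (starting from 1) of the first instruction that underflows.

3

PUSH -8 → [-8]
PUSH 11 → [-8, 11]
ROT  — needs 3 operands, stack has 2 → underflow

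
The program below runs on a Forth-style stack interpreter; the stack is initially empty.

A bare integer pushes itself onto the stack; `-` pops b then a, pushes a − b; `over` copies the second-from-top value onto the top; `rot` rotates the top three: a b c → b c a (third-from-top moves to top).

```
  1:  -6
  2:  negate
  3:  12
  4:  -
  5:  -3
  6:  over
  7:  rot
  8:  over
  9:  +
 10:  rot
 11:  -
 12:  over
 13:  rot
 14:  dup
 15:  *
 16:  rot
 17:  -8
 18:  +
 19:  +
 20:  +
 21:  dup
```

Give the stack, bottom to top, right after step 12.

-6     : -6
negate : 6
12     : 6 12
-      : -6
-3     : -6 -3
over   : -6 -3 -6
rot    : -3 -6 -6
over   : -3 -6 -6 -6
+      : -3 -6 -12
rot    : -6 -12 -3
-      : -6 -9
over   : -6 -9 -6

[-6, -9, -6]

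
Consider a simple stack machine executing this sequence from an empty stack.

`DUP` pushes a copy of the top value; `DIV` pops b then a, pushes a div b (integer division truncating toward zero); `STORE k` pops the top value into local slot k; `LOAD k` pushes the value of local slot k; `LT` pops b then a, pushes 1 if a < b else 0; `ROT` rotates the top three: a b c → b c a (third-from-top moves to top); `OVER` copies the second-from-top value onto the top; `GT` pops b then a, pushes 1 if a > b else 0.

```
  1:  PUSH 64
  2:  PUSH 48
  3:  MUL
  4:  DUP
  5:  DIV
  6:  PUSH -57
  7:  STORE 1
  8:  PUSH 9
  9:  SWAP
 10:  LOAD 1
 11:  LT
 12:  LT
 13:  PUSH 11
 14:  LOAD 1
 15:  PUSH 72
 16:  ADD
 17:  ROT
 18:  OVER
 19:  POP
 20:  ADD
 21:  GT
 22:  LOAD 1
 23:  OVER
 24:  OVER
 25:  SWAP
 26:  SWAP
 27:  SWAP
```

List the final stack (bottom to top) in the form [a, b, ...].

[0, -57, -57, 0]

PUSH 64  : [64]
PUSH 48  : [64, 48]
MUL      : [3072]
DUP      : [3072, 3072]
DIV      : [1]
PUSH -57 : [1, -57]
STORE 1  : [1]
PUSH 9   : [1, 9]
SWAP     : [9, 1]
LOAD 1   : [9, 1, -57]
LT       : [9, 0]
LT       : [0]
PUSH 11  : [0, 11]
LOAD 1   : [0, 11, -57]
PUSH 72  : [0, 11, -57, 72]
ADD      : [0, 11, 15]
ROT      : [11, 15, 0]
OVER     : [11, 15, 0, 15]
POP      : [11, 15, 0]
ADD      : [11, 15]
GT       : [0]
LOAD 1   : [0, -57]
OVER     : [0, -57, 0]
OVER     : [0, -57, 0, -57]
SWAP     : [0, -57, -57, 0]
SWAP     : [0, -57, 0, -57]
SWAP     : [0, -57, -57, 0]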